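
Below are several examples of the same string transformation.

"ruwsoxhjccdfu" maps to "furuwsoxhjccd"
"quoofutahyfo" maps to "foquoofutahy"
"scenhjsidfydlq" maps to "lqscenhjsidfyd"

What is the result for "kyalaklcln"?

lnkyalaklc

Rule — move the last 2 characters to the front (rotate right by 2).
"kyalaklcln" → "lnkyalaklc".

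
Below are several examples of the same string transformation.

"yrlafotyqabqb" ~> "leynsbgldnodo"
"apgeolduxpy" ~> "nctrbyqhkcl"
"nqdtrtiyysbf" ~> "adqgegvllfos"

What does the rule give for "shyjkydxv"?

fulwxlqki

Each output is the input with this applied: shift every letter 13 places forward in the alphabet (wrapping around) — i.e. ROT13.
So "shyjkydxv" becomes "fulwxlqki".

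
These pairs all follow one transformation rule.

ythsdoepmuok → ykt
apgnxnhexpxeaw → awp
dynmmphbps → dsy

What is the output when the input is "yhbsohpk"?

Looking at the pairs, the operation is to take characters alternately from the front and the back (1st, last, 2nd, 2nd-last, ...), then keep only the first 3 characters.
On "yhbsohpk" that produces "ykh".

ykh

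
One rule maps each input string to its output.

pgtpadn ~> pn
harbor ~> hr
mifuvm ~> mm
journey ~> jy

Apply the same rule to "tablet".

tt

The pattern: take characters alternately from the front and the back (1st, last, 2nd, 2nd-last, ...), then keep only the first 2 characters.
On "tablet": the first step gives "ttaebl", and the second then gives "tt".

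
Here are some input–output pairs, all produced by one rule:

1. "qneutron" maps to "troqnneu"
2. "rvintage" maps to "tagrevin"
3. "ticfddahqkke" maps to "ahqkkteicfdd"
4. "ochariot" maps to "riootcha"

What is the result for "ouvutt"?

utotuv

What's happening: swap the first and last characters, then swap the front and back halves of the string.
Starting from "ouvutt": after the first operation, "tuvuto"; after the second, "utotuv".
(Check on "ticfddahqkke": → "eicfddahqkkt" → "ahqkkteicfdd" ✓)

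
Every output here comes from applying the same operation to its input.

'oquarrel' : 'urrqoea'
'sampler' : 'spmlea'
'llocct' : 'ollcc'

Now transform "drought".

The transformation: delete the last character, then sort the characters into reverse alphabetical order.
So "drought" becomes "urohgd".

urohgd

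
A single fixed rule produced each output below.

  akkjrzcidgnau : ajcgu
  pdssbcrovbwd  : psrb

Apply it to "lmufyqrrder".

lfre

The pattern: keep one character in every 3, starting at position 1 (positions 1st, 4th, 7th, ...).
Applying that to "lmufyqrrder" gives "lfre".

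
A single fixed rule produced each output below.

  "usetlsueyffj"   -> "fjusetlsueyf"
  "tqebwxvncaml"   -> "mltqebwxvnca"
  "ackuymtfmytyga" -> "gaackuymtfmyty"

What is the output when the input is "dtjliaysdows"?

Each output is the input with this applied: move the last 2 characters to the front (rotate right by 2).
Doing the same to "dtjliaysdows": "wsdtjliaysdo".

wsdtjliaysdo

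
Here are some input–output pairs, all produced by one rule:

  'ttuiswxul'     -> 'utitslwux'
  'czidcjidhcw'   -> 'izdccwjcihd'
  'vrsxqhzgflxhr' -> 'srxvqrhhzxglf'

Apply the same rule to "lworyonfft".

Looking at the pairs, the operation is to move the first 2 characters to the end (rotate left by 2), then take characters alternately from the front and the back (1st, last, 2nd, 2nd-last, ...).
On "lworyonfft": the first step gives "oryonfftlw", and the second then gives "owrlytofnf".

owrlytofnf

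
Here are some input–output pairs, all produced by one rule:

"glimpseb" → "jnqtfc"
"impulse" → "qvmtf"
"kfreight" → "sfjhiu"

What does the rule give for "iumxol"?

What's happening: shift every letter 1 place forward in the alphabet (wrapping around), then delete the first 2 characters.
For "iumxol", step one produces "jvnypm"; step two turns that into "nypm".

nypm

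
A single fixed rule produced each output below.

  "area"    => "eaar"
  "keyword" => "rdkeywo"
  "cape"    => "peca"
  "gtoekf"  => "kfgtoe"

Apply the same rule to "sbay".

aysb

The transformation: move the last 2 characters to the front (rotate right by 2).
For "sbay" the result is "aysb".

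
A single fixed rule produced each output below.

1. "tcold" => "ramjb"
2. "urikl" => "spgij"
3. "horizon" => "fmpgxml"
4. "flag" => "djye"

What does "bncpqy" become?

Looking at the pairs, the operation is to shift every letter 2 places backward in the alphabet (wrapping around).
Doing the same to "bncpqy": "zlanow".

zlanow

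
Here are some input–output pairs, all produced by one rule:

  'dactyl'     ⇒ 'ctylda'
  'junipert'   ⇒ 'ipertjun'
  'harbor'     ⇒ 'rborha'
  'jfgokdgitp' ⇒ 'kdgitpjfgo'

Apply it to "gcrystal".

ystalgcr

Rule — move the last character to the front, then swap the front and back halves of the string.
Doing the same to "gcrystal": "ystalgcr".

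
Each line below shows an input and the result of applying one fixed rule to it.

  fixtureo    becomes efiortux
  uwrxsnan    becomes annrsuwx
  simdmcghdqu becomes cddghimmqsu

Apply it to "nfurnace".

The transformation: sort the characters into alphabetical order.
"nfurnace" → "acefnnru".

acefnnru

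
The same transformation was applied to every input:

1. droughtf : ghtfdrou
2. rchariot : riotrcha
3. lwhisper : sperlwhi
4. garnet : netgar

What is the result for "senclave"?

lavesenc

The pattern: swap the front and back halves of the string.
Doing the same to "senclave": "lavesenc".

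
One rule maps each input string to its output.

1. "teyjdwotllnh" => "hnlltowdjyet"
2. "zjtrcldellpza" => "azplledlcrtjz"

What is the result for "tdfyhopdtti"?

Looking at the pairs, the operation is to reverse the string.
On "tdfyhopdtti" that produces "ittdpohyfdt".

ittdpohyfdt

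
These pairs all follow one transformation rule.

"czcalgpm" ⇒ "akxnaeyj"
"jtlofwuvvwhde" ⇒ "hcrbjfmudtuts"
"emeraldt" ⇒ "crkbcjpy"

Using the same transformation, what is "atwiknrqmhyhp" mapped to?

ynrfuwgfiklop

What's happening: shift every letter 2 places backward in the alphabet (wrapping around), then take characters alternately from the front and the back (1st, last, 2nd, 2nd-last, ...).
"atwiknrqmhyhp" → "ynrfuwgfiklop".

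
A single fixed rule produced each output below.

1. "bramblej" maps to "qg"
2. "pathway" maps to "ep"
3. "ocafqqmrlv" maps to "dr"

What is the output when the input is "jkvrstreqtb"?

What's happening: shift every letter 11 places backward in the alphabet (wrapping around), then keep only the first 2 characters.
Applying both steps to "jkvrstreqtb": "yzkghigtfiq", then "yz".

yz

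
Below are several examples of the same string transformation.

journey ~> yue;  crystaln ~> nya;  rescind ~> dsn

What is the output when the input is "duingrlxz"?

zir

The pattern: move the last character to the front, then keep one character in every 3, starting at position 1 (positions 1st, 4th, 7th, ...).
For "duingrlxz" the result is "zir".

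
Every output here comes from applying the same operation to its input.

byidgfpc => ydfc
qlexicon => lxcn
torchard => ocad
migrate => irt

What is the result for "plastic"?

Looking at the pairs, the operation is to keep every other character starting from the second (positions 2nd, 4th, 6th, ...).
Doing the same to "plastic": "lsi".

lsi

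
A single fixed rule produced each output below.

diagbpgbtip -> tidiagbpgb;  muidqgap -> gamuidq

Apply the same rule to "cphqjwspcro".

The pattern: delete the last character, then move the last 2 characters to the front (rotate right by 2).
Working it through for "cphqjwspcro": intermediate "cphqjwspcr", final "crcphqjwsp".
(Check on "diagbpgbtip": → "diagbpgbti" → "tidiagbpgb" ✓)

crcphqjwsp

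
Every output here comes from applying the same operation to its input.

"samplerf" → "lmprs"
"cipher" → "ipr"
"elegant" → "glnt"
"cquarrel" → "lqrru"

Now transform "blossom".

Looking at the pairs, the operation is to sort the characters into alphabetical order, then delete the first 3 characters.
Starting from "blossom": after the first operation, "blmooss"; after the second, "ooss".

ooss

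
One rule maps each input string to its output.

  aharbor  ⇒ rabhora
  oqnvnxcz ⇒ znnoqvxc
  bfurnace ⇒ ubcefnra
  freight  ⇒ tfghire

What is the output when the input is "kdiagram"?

What's happening: sort the characters into alphabetical order, then swap the first and last characters.
So "kdiagram" becomes "radgikma".
(Check on "oqnvnxcz": → "cnnoqvxz" → "znnoqvxc" ✓)

radgikma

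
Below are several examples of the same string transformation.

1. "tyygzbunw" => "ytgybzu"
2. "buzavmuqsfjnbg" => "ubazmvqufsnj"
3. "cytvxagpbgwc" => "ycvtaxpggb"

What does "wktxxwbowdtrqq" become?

kwxtwxobdwrt

The rule is to delete the last 2 characters, then swap each adjacent pair of characters (1↔2, 3↔4, ...).
"wktxxwbowdtrqq" → "wktxxwbowdtr" → "kwxtwxobdwrt".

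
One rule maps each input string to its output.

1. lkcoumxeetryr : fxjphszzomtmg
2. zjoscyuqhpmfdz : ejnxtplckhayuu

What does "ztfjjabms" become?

oaeevwhnu

The rule is to shift every letter 5 places backward in the alphabet (wrapping around), then move the first character to the end.
For "ztfjjabms" the result is "oaeevwhnu".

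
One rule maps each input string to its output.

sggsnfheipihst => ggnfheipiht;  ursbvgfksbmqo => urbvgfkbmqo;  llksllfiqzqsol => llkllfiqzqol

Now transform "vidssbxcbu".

vidbxcbu

The rule is to remove every "s".
So "vidssbxcbu" becomes "vidbxcbu".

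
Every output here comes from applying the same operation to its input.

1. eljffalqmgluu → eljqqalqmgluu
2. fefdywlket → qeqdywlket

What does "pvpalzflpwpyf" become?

Each output is the input with this applied: replace every "f" with "q".
"pvpalzflpwpyf" → "pvpalzqlpwpyq".

pvpalzqlpwpyq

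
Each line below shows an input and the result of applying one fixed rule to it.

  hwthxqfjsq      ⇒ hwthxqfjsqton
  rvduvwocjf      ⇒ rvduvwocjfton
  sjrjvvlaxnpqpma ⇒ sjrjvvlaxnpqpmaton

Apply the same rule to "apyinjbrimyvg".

apyinjbrimyvgton

What's happening: append "ton".
Doing the same to "apyinjbrimyvg": "apyinjbrimyvgton".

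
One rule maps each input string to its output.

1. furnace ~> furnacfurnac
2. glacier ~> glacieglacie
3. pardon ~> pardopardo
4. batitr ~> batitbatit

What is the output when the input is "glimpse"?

In each case the input is transformed by: delete the last character, then write the whole string twice.
Applying both steps to "glimpse": "glimps", then "glimpsglimps".

glimpsglimps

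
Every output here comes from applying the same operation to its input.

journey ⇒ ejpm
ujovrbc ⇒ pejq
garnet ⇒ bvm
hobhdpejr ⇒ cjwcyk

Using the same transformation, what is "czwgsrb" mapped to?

What's happening: delete the last 3 characters, then shift every letter 5 places backward in the alphabet (wrapping around).
For "czwgsrb", step one produces "czwg"; step two turns that into "xurb".

xurb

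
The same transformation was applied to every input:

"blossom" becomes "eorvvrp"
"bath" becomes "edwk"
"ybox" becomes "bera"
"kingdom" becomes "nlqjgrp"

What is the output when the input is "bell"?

What's happening: shift every letter 3 places forward in the alphabet (wrapping around).
For "bell" the result is "ehoo".

ehoo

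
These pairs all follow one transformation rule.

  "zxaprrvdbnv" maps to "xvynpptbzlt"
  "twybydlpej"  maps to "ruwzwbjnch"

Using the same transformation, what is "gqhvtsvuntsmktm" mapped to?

The pattern: shift every letter 2 places backward in the alphabet (wrapping around).
Applying that to "gqhvtsvuntsmktm" gives "eoftrqtslrqkirk".

eoftrqtslrqkirk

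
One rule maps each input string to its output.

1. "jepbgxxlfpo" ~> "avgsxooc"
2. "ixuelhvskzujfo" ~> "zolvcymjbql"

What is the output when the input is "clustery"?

What's happening: delete the last 3 characters, then shift every letter 9 places backward in the alphabet (wrapping around).
On "clustery": the first step gives "clust", and the second then gives "tcljk".

tcljk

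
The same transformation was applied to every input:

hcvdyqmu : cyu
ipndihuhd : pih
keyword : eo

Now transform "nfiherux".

fex

The rule is to keep one character in every 3, starting at position 2 (positions 2nd, 5th, 8th, ...).
Applying that to "nfiherux" gives "fex".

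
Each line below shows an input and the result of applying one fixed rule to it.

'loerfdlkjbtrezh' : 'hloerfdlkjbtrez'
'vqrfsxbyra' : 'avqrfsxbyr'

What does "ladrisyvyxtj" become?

jladrisyvyxt

Looking at the pairs, the operation is to move the last character to the front.
Applying that to "ladrisyvyxtj" gives "jladrisyvyxt".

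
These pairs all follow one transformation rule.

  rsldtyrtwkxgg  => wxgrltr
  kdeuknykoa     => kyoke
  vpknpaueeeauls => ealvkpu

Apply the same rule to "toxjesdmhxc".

In each case the input is transformed by: keep every other character starting from the first (positions 1st, 3rd, 5th, ...), then move the last 3 characters to the front (rotate right by 3).
Applying both steps to "toxjesdmhxc": "txedhc", then "dhctxe".

dhctxe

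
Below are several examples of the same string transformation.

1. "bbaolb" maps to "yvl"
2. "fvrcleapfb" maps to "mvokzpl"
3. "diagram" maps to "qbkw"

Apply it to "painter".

xdob

The transformation: delete the first 3 characters, then shift every letter 10 places forward in the alphabet (wrapping around).
For "painter", step one produces "nter"; step two turns that into "xdob".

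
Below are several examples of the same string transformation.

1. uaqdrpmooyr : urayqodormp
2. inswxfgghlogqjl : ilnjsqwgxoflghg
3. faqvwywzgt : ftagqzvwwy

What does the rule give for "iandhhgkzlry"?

In each case the input is transformed by: take characters alternately from the front and the back (1st, last, 2nd, 2nd-last, ...).
So "iandhhgkzlry" becomes "iyarnldzhkhg".

iyarnldzhkhg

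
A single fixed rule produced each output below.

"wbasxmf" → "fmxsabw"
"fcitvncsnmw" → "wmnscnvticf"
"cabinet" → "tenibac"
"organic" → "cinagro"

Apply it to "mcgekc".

Each output is the input with this applied: reverse the string.
Applying that to "mcgekc" gives "ckegcm".

ckegcm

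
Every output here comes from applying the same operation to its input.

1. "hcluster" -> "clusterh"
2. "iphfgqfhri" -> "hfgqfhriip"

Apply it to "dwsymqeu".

The transformation: move the last 3 characters to the front (rotate right by 3), then swap the front and back halves of the string.
On "dwsymqeu": the first step gives "qeudwsym", and the second then gives "wsymqeud".

wsymqeud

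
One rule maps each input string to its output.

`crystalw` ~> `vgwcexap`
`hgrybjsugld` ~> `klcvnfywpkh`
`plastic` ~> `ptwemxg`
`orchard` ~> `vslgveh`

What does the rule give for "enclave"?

In each case the input is transformed by: shift every letter 4 places forward in the alphabet (wrapping around), then swap each adjacent pair of characters (1↔2, 3↔4, ...).
"enclave" → "irgpezi" → "ripgzei".
(Check on "hgrybjsugld": → "lkvcfnwykph" → "klcvnfywpkh" ✓)

ripgzei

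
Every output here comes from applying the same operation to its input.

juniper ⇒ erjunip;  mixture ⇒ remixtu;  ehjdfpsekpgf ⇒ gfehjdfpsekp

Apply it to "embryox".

oxembry

In each case the input is transformed by: move the last 2 characters to the front (rotate right by 2).
On "embryox" that produces "oxembry".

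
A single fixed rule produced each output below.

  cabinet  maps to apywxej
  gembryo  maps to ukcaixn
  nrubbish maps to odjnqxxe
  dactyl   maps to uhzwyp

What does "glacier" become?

anchwye

In each case the input is transformed by: shift every letter 4 places backward in the alphabet (wrapping around), then move the last 2 characters to the front (rotate right by 2).
On "glacier" that produces "anchwye".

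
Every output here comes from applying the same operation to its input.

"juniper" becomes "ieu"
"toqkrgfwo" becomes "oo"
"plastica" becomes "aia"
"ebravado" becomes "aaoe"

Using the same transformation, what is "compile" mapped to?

Each output is the input with this applied: move the first 2 characters to the end (rotate left by 2), then keep only the vowels.
Applying that to "compile" gives "ieo".

ieo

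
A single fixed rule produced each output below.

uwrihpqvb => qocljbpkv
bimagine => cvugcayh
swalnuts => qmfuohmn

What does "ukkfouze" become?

eozeoiyt

Rule — swap each adjacent pair of characters (1↔2, 3↔4, ...), then shift every letter 6 places backward in the alphabet (wrapping around).
"ukkfouze" → "kufkuoez" → "eozeoiyt".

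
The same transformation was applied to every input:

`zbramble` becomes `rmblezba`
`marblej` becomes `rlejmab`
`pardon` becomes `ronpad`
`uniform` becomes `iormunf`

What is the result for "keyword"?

The pattern: move the first 3 characters to the end (rotate left by 3), then swap the first and last characters.
"keyword" → "yordkew".

yordkew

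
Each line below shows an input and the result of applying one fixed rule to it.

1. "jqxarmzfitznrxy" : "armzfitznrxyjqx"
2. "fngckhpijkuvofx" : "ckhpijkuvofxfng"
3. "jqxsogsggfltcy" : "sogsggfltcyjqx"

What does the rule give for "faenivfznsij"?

The pattern: move the first 3 characters to the end (rotate left by 3).
"faenivfznsij" → "nivfznsijfae".

nivfznsijfae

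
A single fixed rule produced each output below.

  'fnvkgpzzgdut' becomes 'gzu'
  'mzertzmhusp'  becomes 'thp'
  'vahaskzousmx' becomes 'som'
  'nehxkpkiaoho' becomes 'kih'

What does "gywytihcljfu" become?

tcf

The transformation: delete the first 3 characters, then keep one character in every 3, starting at position 2 (positions 2nd, 5th, 8th, ...).
Working it through for "gywytihcljfu": intermediate "ytihcljfu", final "tcf".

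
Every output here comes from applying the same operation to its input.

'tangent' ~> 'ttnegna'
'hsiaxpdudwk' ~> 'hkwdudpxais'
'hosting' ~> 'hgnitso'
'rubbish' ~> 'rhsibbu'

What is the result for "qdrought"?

Rule — move the first character to the end, then reverse the string.
So "qdrought" becomes "qthguord".

qthguord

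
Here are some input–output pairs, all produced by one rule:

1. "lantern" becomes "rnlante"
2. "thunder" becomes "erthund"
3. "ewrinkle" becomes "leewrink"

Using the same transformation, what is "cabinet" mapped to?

etcabin

In each case the input is transformed by: move the last 2 characters to the front (rotate right by 2).
On "cabinet" that produces "etcabin".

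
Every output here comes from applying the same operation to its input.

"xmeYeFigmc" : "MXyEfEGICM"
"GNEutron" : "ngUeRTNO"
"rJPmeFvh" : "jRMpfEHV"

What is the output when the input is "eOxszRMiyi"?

oESXrZImIY

The rule is to swap each adjacent pair of characters (1↔2, 3↔4, ...), then flip the case of every letter.
Starting from "eOxszRMiyi": after the first operation, "OesxRziMiy"; after the second, "oESXrZImIY".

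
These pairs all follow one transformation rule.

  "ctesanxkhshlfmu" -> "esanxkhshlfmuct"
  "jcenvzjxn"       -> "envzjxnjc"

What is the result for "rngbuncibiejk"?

Each output is the input with this applied: move the first 2 characters to the end (rotate left by 2).
Doing the same to "rngbuncibiejk": "gbuncibiejkrn".

gbuncibiejkrn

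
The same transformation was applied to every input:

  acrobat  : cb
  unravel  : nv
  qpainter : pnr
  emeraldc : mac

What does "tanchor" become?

ah

What's happening: keep one character in every 3, starting at position 2 (positions 2nd, 5th, 8th, ...).
Doing the same to "tanchor": "ah".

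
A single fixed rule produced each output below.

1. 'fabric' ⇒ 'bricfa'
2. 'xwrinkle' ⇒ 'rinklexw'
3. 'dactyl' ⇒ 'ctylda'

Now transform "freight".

The transformation: move the first 2 characters to the end (rotate left by 2).
"freight" → "eightfr".

eightfr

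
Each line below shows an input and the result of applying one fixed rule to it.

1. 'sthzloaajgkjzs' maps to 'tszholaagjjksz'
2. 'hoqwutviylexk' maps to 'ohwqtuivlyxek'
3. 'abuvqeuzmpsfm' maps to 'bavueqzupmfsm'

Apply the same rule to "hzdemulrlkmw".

zhedumrlklwm

Rule — swap each adjacent pair of characters (1↔2, 3↔4, ...).
On "hzdemulrlkmw" that produces "zhedumrlklwm".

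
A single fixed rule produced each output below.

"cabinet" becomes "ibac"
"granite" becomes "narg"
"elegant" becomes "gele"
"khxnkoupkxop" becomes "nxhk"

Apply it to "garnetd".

nrag

Each output is the input with this applied: reverse the string, then keep only the last 4 characters.
"garnetd" → "dtenrag" → "nrag".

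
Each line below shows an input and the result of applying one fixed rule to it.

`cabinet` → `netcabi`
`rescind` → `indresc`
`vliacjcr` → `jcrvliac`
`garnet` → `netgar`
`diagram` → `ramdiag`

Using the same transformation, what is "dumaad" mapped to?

aaddum

The pattern: move the last 3 characters to the front (rotate right by 3).
On "dumaad" that produces "aaddum".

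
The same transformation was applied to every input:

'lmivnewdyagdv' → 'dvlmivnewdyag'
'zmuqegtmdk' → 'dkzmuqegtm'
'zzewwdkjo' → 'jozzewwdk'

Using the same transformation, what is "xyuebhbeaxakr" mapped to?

krxyuebhbeaxa

Looking at the pairs, the operation is to move the last 2 characters to the front (rotate right by 2).
Applying that to "xyuebhbeaxakr" gives "krxyuebhbeaxa".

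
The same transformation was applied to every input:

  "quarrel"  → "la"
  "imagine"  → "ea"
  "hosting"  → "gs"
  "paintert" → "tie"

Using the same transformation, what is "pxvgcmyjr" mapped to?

What's happening: move the last 2 characters to the front (rotate right by 2), then keep one character in every 3, starting at position 2 (positions 2nd, 5th, 8th, ...).
Applying that to "pxvgcmyjr" gives "rvm".
(Check on "paintert": → "rtpainte" → "tie" ✓)

rvm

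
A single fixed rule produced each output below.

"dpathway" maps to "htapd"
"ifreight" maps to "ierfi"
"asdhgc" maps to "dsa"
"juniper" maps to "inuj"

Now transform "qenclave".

In each case the input is transformed by: reverse the string, then delete the first 3 characters.
On "qenclave": the first step gives "evalcneq", and the second then gives "lcneq".

lcneq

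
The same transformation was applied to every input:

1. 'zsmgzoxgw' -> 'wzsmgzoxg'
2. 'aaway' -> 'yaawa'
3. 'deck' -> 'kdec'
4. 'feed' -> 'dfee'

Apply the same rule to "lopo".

The transformation: move the last character to the front.
On "lopo" that produces "olop".

olop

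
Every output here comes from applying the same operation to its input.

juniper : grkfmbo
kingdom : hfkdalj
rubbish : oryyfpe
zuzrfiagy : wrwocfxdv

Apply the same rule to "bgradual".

ydoxarxi

Rule — shift every letter 3 places backward in the alphabet (wrapping around).
Doing the same to "bgradual": "ydoxarxi".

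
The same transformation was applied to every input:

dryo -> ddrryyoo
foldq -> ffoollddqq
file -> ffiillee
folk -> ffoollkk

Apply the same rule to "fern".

ffeerrnn

Each output is the input with this applied: double every character.
Doing the same to "fern": "ffeerrnn".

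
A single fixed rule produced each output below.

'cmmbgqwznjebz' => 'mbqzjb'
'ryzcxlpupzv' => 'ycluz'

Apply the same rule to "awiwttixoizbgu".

wwtxibu

The transformation: keep every other character starting from the second (positions 2nd, 4th, 6th, ...).
For "awiwttixoizbgu" the result is "wwtxibu".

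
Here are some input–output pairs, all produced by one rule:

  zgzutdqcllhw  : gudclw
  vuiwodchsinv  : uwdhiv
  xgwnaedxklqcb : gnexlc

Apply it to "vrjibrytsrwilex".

The rule is to keep every other character starting from the second (positions 2nd, 4th, 6th, ...).
"vrjibrytsrwilex" → "rirtrie".

rirtrie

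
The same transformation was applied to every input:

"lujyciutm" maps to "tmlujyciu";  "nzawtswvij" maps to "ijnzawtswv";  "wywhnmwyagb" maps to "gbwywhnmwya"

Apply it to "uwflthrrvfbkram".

The transformation: move the last 2 characters to the front (rotate right by 2).
"uwflthrrvfbkram" → "amuwflthrrvfbkr".

amuwflthrrvfbkr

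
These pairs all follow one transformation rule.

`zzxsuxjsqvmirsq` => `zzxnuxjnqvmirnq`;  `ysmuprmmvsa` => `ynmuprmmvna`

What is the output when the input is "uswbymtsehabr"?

Each output is the input with this applied: replace every "s" with "n".
On "uswbymtsehabr" that produces "unwbymtnehabr".

unwbymtnehabr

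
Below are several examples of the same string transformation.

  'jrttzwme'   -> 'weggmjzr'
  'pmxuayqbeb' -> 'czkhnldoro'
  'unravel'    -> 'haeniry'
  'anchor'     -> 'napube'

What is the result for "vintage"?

ivagntr

The rule is to shift every letter 13 places forward in the alphabet (wrapping around) — i.e. ROT13.
For "vintage" the result is "ivagntr".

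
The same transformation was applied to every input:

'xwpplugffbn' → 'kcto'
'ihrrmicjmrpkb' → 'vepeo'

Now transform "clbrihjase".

Rule — shift every letter 13 places forward in the alphabet (wrapping around) — i.e. ROT13, then keep one character in every 3, starting at position 1 (positions 1st, 4th, 7th, ...).
Applying both steps to "clbrihjase": "pyoevuwnfr", then "pewr".

pewr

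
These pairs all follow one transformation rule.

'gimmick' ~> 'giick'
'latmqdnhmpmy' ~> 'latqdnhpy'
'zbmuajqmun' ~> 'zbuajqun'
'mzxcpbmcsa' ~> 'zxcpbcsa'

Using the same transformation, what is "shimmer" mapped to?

Each output is the input with this applied: remove every "m".
So "shimmer" becomes "shier".

shier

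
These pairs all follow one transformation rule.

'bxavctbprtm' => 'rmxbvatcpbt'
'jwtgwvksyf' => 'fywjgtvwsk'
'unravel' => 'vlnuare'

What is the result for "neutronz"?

The transformation: swap each adjacent pair of characters (1↔2, 3↔4, ...), then move the last 2 characters to the front (rotate right by 2).
Applying both steps to "neutronz": "entuorzn", then "znentuor".
(Check on "bxavctbprtm": → "xbvatcpbtrm" → "rmxbvatcpbt" ✓)

znentuor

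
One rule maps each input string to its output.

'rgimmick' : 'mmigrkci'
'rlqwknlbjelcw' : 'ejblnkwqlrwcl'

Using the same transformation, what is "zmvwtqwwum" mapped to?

wqtwvmzmuw

The rule is to move the last 3 characters to the front (rotate right by 3), then reverse the string.
For "zmvwtqwwum" the result is "wqtwvmzmuw".
(Check on "rgimmick": → "ickrgimm" → "mmigrkci" ✓)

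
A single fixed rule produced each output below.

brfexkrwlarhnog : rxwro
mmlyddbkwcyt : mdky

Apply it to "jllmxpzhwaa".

lxha

The rule is to keep one character in every 3, starting at position 2 (positions 2nd, 5th, 8th, ...).
Applying that to "jllmxpzhwaa" gives "lxha".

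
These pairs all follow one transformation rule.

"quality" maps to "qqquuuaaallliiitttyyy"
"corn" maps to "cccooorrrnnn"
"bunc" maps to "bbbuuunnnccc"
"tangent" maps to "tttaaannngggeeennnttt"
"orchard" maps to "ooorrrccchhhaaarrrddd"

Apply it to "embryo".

eeemmmbbbrrryyyooo

What's happening: repeat every character 3 times.
Applying that to "embryo" gives "eeemmmbbbrrryyyooo".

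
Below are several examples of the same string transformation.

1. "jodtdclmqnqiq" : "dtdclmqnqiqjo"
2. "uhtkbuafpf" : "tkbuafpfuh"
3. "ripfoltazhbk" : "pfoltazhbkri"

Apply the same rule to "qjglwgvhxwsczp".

glwgvhxwsczpqj

The rule is to move the first 2 characters to the end (rotate left by 2).
So "qjglwgvhxwsczp" becomes "glwgvhxwsczpqj".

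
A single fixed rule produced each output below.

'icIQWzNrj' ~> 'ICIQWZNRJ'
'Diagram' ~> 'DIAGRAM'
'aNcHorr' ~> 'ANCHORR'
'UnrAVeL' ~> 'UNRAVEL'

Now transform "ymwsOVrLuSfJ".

YMWSOVRLUSFJ

What's happening: convert every letter to uppercase.
"ymwsOVrLuSfJ" → "YMWSOVRLUSFJ".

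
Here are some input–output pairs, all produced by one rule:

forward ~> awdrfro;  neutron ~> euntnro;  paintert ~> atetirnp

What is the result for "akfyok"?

The transformation: sort the characters into alphabetical order, then take characters alternately from the front and the back (1st, last, 2nd, 2nd-last, ...).
Applying both steps to "akfyok": "afkkoy", then "ayfokk".

ayfokk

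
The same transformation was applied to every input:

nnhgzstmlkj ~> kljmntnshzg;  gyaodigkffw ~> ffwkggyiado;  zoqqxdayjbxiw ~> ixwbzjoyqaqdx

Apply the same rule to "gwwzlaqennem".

The transformation: move the last 2 characters to the front (rotate right by 2), then take characters alternately from the front and the back (1st, last, 2nd, 2nd-last, ...).
"gwwzlaqennem" → "emgwwzlaqenn" → "enmngewqwazl".

enmngewqwazl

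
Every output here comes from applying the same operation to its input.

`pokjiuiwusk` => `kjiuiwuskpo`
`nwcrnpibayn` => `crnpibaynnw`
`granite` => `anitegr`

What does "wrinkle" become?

What's happening: move the first 2 characters to the end (rotate left by 2).
So "wrinkle" becomes "inklewr".

inklewr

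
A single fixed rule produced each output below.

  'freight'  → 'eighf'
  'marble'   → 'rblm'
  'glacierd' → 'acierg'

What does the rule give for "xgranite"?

ranitx

The rule is to swap the first and last characters, then delete the first 2 characters.
On "xgranite": the first step gives "egranitx", and the second then gives "ranitx".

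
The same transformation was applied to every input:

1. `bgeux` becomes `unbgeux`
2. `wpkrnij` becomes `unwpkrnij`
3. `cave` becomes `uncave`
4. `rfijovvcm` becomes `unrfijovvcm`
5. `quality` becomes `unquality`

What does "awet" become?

Rule — prepend "un".
So "awet" becomes "unawet".

unawet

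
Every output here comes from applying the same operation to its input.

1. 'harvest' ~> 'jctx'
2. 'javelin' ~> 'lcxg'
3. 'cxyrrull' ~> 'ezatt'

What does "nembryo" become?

In each case the input is transformed by: shift every letter 2 places forward in the alphabet (wrapping around), then delete the last 3 characters.
Working it through for "nembryo": intermediate "pgodtaq", final "pgod".

pgod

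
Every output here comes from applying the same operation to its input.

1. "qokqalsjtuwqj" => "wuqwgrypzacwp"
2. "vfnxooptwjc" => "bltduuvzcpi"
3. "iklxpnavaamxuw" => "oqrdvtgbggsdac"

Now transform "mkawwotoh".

In each case the input is transformed by: shift every letter 6 places forward in the alphabet (wrapping around).
On "mkawwotoh" that produces "sqgccuzun".

sqgccuzun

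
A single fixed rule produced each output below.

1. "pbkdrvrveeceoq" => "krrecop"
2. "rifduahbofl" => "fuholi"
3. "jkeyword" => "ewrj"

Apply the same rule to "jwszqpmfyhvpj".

Rule — move the first 2 characters to the end (rotate left by 2), then keep every other character starting from the first (positions 1st, 3rd, 5th, ...).
For "jwszqpmfyhvpj", step one produces "szqpmfyhvpjjw"; step two turns that into "sqmyvjw".

sqmyvjw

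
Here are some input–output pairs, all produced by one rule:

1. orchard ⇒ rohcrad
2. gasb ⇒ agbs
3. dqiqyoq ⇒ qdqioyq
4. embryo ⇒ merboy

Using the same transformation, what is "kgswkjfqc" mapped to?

Each output is the input with this applied: swap each adjacent pair of characters (1↔2, 3↔4, ...).
"kgswkjfqc" → "gkwsjkqfc".

gkwsjkqfc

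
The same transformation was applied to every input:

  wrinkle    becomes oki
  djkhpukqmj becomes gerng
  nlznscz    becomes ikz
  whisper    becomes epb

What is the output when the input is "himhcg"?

In each case the input is transformed by: shift every letter 3 places backward in the alphabet (wrapping around), then keep every other character starting from the second (positions 2nd, 4th, 6th, ...).
Starting from "himhcg": after the first operation, "efjezd"; after the second, "fed".

fed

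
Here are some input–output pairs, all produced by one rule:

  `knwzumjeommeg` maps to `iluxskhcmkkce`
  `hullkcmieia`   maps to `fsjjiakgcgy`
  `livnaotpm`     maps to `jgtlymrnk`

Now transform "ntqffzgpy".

The pattern: shift every letter 2 places backward in the alphabet (wrapping around).
On "ntqffzgpy" that produces "lroddxenw".

lroddxenw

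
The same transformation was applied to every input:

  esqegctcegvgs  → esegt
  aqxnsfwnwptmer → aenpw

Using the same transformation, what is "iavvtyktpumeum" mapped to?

iuvuk

Each output is the input with this applied: keep one character in every 3, starting at position 1 (positions 1st, 4th, 7th, ...), then take characters alternately from the front and the back (1st, last, 2nd, 2nd-last, ...).
Doing the same to "iavvtyktpumeum": "iuvuk".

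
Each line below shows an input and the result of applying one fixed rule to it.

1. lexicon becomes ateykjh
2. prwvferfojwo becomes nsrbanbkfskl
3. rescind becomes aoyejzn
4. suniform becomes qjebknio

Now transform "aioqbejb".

ekmxafxw

What's happening: shift every letter 4 places backward in the alphabet (wrapping around), then move the first character to the end.
Working it through for "aioqbejb": intermediate "wekmxafx", final "ekmxafxw".
(Check on "prwvferfojwo": → "lnsrbanbkfsk" → "nsrbanbkfskl" ✓)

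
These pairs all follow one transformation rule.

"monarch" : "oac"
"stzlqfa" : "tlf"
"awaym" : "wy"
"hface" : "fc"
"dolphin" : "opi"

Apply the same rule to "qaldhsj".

What's happening: keep every other character starting from the second (positions 2nd, 4th, 6th, ...).
So "qaldhsj" becomes "ads".

ads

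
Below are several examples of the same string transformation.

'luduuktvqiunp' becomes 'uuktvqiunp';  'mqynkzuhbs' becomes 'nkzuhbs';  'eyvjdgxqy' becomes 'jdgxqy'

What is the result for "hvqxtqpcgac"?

In each case the input is transformed by: delete the first 3 characters.
Doing the same to "hvqxtqpcgac": "xtqpcgac".

xtqpcgac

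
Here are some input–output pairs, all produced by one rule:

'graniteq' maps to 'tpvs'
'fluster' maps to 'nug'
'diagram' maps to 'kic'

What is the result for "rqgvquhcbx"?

What's happening: keep every other character starting from the second (positions 2nd, 4th, 6th, ...), then shift every letter 2 places forward in the alphabet (wrapping around).
"rqgvquhcbx" → "qvucx" → "sxwez".

sxwez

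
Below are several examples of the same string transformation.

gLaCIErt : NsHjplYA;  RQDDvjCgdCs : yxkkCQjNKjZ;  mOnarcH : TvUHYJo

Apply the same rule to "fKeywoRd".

The rule is to flip the case of every letter, then shift every letter 7 places forward in the alphabet (wrapping around).
Working it through for "fKeywoRd": intermediate "FkEYWOrD", final "MrLFDVyK".

MrLFDVyK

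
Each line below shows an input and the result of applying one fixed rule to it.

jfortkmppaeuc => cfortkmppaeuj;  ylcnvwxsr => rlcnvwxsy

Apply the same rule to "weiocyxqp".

peiocyxqw

Each output is the input with this applied: swap the first and last characters.
For "weiocyxqp" the result is "peiocyxqw".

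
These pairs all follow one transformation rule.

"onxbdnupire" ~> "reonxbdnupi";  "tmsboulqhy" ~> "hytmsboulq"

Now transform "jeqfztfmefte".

The pattern: move the last 2 characters to the front (rotate right by 2).
On "jeqfztfmefte" that produces "tejeqfztfmef".

tejeqfztfmef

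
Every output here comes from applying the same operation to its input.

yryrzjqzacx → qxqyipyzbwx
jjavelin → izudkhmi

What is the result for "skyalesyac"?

Each output is the input with this applied: shift every letter 1 place backward in the alphabet (wrapping around), then move the first character to the end.
Working it through for "skyalesyac": intermediate "rjxzkdrxzb", final "jxzkdrxzbr".
(Check on "yryrzjqzacx": → "xqxqyipyzbw" → "qxqyipyzbwx" ✓)

jxzkdrxzbr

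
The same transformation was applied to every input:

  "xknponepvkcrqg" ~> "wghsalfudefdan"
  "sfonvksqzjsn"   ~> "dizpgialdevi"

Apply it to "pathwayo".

Each output is the input with this applied: reverse the string, then shift every letter 10 places backward in the alphabet (wrapping around).
On "pathwayo" that produces "eoqmxjqf".

eoqmxjqf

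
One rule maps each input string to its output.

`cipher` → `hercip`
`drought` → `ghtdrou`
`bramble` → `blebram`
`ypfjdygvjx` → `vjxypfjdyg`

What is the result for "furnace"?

The transformation: move the last 3 characters to the front (rotate right by 3).
For "furnace" the result is "acefurn".

acefurn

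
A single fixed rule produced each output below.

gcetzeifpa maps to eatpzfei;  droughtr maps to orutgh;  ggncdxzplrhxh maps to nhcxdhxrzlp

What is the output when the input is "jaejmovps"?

Looking at the pairs, the operation is to delete the first 2 characters, then take characters alternately from the front and the back (1st, last, 2nd, 2nd-last, ...).
On "jaejmovps": the first step gives "ejmovps", and the second then gives "esjpmvo".

esjpmvo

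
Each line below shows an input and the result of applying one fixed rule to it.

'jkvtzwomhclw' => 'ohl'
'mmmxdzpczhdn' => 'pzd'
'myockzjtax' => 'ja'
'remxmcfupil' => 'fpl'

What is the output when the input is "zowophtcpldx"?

Each output is the input with this applied: keep every other character starting from the first (positions 1st, 3rd, 5th, ...), then delete the first 3 characters.
"zowophtcpldx" → "zwptpd" → "tpd".

tpd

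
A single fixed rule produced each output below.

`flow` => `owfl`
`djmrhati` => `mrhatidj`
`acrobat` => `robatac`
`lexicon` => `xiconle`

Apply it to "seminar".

minarse

The rule is to move the first 2 characters to the end (rotate left by 2).
For "seminar" the result is "minarse".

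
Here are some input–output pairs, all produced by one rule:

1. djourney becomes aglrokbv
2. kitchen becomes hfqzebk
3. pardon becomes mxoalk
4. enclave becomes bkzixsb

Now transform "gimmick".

dfjjfzh

The transformation: shift every letter 3 places backward in the alphabet (wrapping around).
Doing the same to "gimmick": "dfjjfzh".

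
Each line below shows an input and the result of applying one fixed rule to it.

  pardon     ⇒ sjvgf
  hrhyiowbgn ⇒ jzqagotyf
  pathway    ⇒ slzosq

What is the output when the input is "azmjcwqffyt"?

Each output is the input with this applied: delete the first character, then shift every letter 8 places backward in the alphabet (wrapping around).
On "azmjcwqffyt": the first step gives "zmjcwqffyt", and the second then gives "rebuoixxql".

rebuoixxql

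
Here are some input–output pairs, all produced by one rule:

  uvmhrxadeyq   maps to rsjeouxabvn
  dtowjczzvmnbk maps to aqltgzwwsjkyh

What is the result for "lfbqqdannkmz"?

icynnaxkkhjw

The transformation: shift every letter 3 places backward in the alphabet (wrapping around).
For "lfbqqdannkmz" the result is "icynnaxkkhjw".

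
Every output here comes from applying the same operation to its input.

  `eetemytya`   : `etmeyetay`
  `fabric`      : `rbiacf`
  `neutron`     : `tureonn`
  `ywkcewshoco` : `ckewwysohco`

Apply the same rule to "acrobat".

The transformation: move the first 3 characters to the end (rotate left by 3), then take characters alternately from the front and the back (1st, last, 2nd, 2nd-last, ...).
"acrobat" → "obatacr" → "orbcaat".

orbcaat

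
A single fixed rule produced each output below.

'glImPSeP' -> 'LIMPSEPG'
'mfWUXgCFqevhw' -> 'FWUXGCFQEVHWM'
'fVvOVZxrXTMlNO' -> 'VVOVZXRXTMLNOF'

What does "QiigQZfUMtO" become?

The rule is to move the first character to the end, then convert every letter to uppercase.
For "QiigQZfUMtO", step one produces "iigQZfUMtOQ"; step two turns that into "IIGQZFUMTOQ".

IIGQZFUMTOQ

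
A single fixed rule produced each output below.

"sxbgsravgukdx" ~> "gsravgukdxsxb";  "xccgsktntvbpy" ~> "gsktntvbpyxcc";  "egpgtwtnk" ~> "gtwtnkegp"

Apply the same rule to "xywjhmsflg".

Each output is the input with this applied: move the first 3 characters to the end (rotate left by 3).
Doing the same to "xywjhmsflg": "jhmsflgxyw".

jhmsflgxyw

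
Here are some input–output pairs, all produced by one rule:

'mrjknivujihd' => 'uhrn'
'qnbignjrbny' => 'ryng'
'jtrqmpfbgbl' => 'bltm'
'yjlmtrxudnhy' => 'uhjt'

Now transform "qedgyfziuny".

iyey

The transformation: keep one character in every 3, starting at position 2 (positions 2nd, 5th, 8th, ...), then move the first 2 characters to the end (rotate left by 2).
For "qedgyfziuny", step one produces "eyiy"; step two turns that into "iyey".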